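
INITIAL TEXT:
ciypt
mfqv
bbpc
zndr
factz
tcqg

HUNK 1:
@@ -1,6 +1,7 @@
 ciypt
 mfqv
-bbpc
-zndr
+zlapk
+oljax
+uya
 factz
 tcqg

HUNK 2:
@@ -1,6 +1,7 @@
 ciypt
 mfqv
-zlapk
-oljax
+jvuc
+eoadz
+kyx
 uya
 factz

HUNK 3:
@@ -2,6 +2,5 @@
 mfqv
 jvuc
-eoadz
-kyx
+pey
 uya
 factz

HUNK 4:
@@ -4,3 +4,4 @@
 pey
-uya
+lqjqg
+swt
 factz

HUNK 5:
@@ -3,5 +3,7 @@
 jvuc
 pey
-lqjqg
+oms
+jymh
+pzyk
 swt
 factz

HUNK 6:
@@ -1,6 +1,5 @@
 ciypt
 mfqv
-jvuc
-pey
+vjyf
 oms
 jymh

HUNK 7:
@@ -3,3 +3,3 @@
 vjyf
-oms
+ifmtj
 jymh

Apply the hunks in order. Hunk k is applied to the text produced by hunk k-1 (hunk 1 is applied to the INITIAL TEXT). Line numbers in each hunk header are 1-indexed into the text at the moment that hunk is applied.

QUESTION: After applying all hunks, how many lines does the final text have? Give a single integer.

Hunk 1: at line 1 remove [bbpc,zndr] add [zlapk,oljax,uya] -> 7 lines: ciypt mfqv zlapk oljax uya factz tcqg
Hunk 2: at line 1 remove [zlapk,oljax] add [jvuc,eoadz,kyx] -> 8 lines: ciypt mfqv jvuc eoadz kyx uya factz tcqg
Hunk 3: at line 2 remove [eoadz,kyx] add [pey] -> 7 lines: ciypt mfqv jvuc pey uya factz tcqg
Hunk 4: at line 4 remove [uya] add [lqjqg,swt] -> 8 lines: ciypt mfqv jvuc pey lqjqg swt factz tcqg
Hunk 5: at line 3 remove [lqjqg] add [oms,jymh,pzyk] -> 10 lines: ciypt mfqv jvuc pey oms jymh pzyk swt factz tcqg
Hunk 6: at line 1 remove [jvuc,pey] add [vjyf] -> 9 lines: ciypt mfqv vjyf oms jymh pzyk swt factz tcqg
Hunk 7: at line 3 remove [oms] add [ifmtj] -> 9 lines: ciypt mfqv vjyf ifmtj jymh pzyk swt factz tcqg
Final line count: 9

Answer: 9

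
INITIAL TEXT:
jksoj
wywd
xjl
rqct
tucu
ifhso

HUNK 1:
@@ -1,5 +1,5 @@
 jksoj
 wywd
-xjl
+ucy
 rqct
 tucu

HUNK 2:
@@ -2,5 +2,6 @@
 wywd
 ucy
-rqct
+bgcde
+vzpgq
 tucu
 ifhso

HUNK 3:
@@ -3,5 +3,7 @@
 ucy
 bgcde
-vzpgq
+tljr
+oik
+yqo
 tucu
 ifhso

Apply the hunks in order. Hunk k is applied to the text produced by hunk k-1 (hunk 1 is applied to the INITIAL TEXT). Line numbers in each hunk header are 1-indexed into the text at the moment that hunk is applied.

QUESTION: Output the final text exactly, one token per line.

Answer: jksoj
wywd
ucy
bgcde
tljr
oik
yqo
tucu
ifhso

Derivation:
Hunk 1: at line 1 remove [xjl] add [ucy] -> 6 lines: jksoj wywd ucy rqct tucu ifhso
Hunk 2: at line 2 remove [rqct] add [bgcde,vzpgq] -> 7 lines: jksoj wywd ucy bgcde vzpgq tucu ifhso
Hunk 3: at line 3 remove [vzpgq] add [tljr,oik,yqo] -> 9 lines: jksoj wywd ucy bgcde tljr oik yqo tucu ifhso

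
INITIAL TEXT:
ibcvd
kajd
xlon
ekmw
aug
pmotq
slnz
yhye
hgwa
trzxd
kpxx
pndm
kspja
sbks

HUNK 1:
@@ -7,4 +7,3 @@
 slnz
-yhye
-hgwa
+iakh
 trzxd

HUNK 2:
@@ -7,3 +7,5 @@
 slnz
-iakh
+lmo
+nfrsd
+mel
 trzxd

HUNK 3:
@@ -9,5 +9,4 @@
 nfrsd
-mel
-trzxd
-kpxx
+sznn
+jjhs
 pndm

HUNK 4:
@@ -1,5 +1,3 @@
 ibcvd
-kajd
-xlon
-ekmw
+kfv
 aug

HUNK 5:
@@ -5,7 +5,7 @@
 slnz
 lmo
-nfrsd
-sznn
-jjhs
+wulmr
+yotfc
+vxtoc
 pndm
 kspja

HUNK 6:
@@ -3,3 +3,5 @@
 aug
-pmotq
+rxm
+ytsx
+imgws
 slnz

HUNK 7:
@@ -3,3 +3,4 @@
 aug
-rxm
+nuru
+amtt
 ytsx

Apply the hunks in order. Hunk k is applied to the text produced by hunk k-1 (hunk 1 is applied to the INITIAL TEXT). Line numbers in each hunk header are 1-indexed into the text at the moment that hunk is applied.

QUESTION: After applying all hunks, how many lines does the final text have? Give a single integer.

Hunk 1: at line 7 remove [yhye,hgwa] add [iakh] -> 13 lines: ibcvd kajd xlon ekmw aug pmotq slnz iakh trzxd kpxx pndm kspja sbks
Hunk 2: at line 7 remove [iakh] add [lmo,nfrsd,mel] -> 15 lines: ibcvd kajd xlon ekmw aug pmotq slnz lmo nfrsd mel trzxd kpxx pndm kspja sbks
Hunk 3: at line 9 remove [mel,trzxd,kpxx] add [sznn,jjhs] -> 14 lines: ibcvd kajd xlon ekmw aug pmotq slnz lmo nfrsd sznn jjhs pndm kspja sbks
Hunk 4: at line 1 remove [kajd,xlon,ekmw] add [kfv] -> 12 lines: ibcvd kfv aug pmotq slnz lmo nfrsd sznn jjhs pndm kspja sbks
Hunk 5: at line 5 remove [nfrsd,sznn,jjhs] add [wulmr,yotfc,vxtoc] -> 12 lines: ibcvd kfv aug pmotq slnz lmo wulmr yotfc vxtoc pndm kspja sbks
Hunk 6: at line 3 remove [pmotq] add [rxm,ytsx,imgws] -> 14 lines: ibcvd kfv aug rxm ytsx imgws slnz lmo wulmr yotfc vxtoc pndm kspja sbks
Hunk 7: at line 3 remove [rxm] add [nuru,amtt] -> 15 lines: ibcvd kfv aug nuru amtt ytsx imgws slnz lmo wulmr yotfc vxtoc pndm kspja sbks
Final line count: 15

Answer: 15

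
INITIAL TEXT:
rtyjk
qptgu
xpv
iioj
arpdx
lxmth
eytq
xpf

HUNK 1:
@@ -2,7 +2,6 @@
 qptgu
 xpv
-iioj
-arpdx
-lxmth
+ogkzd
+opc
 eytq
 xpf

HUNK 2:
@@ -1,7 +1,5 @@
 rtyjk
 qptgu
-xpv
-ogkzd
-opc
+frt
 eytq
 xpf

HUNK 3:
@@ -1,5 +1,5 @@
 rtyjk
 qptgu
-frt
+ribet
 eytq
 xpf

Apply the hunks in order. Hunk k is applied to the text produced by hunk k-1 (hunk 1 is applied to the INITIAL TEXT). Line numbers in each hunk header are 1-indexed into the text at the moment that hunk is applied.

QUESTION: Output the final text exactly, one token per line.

Answer: rtyjk
qptgu
ribet
eytq
xpf

Derivation:
Hunk 1: at line 2 remove [iioj,arpdx,lxmth] add [ogkzd,opc] -> 7 lines: rtyjk qptgu xpv ogkzd opc eytq xpf
Hunk 2: at line 1 remove [xpv,ogkzd,opc] add [frt] -> 5 lines: rtyjk qptgu frt eytq xpf
Hunk 3: at line 1 remove [frt] add [ribet] -> 5 lines: rtyjk qptgu ribet eytq xpf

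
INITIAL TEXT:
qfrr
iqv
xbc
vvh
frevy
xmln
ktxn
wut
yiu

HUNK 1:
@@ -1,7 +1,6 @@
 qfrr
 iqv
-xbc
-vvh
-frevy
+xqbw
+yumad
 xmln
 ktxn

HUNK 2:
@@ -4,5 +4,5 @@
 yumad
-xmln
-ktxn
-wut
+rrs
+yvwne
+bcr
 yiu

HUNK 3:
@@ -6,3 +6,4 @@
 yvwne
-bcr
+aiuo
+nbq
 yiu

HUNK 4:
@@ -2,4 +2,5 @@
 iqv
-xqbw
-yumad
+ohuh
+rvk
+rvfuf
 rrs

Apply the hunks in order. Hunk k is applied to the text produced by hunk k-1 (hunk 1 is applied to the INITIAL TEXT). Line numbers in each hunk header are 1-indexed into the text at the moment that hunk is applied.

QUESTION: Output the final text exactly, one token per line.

Hunk 1: at line 1 remove [xbc,vvh,frevy] add [xqbw,yumad] -> 8 lines: qfrr iqv xqbw yumad xmln ktxn wut yiu
Hunk 2: at line 4 remove [xmln,ktxn,wut] add [rrs,yvwne,bcr] -> 8 lines: qfrr iqv xqbw yumad rrs yvwne bcr yiu
Hunk 3: at line 6 remove [bcr] add [aiuo,nbq] -> 9 lines: qfrr iqv xqbw yumad rrs yvwne aiuo nbq yiu
Hunk 4: at line 2 remove [xqbw,yumad] add [ohuh,rvk,rvfuf] -> 10 lines: qfrr iqv ohuh rvk rvfuf rrs yvwne aiuo nbq yiu

Answer: qfrr
iqv
ohuh
rvk
rvfuf
rrs
yvwne
aiuo
nbq
yiu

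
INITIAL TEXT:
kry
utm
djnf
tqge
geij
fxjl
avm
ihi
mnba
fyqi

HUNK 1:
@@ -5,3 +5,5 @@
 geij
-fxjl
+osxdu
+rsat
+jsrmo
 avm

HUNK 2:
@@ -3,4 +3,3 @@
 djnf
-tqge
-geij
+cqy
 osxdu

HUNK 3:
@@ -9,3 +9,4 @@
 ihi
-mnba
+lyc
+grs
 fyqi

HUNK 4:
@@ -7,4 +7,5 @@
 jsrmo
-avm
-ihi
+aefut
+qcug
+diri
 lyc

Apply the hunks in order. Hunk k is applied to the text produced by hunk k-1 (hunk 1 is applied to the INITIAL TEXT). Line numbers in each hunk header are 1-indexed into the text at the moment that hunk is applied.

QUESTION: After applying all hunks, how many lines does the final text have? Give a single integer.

Answer: 13

Derivation:
Hunk 1: at line 5 remove [fxjl] add [osxdu,rsat,jsrmo] -> 12 lines: kry utm djnf tqge geij osxdu rsat jsrmo avm ihi mnba fyqi
Hunk 2: at line 3 remove [tqge,geij] add [cqy] -> 11 lines: kry utm djnf cqy osxdu rsat jsrmo avm ihi mnba fyqi
Hunk 3: at line 9 remove [mnba] add [lyc,grs] -> 12 lines: kry utm djnf cqy osxdu rsat jsrmo avm ihi lyc grs fyqi
Hunk 4: at line 7 remove [avm,ihi] add [aefut,qcug,diri] -> 13 lines: kry utm djnf cqy osxdu rsat jsrmo aefut qcug diri lyc grs fyqi
Final line count: 13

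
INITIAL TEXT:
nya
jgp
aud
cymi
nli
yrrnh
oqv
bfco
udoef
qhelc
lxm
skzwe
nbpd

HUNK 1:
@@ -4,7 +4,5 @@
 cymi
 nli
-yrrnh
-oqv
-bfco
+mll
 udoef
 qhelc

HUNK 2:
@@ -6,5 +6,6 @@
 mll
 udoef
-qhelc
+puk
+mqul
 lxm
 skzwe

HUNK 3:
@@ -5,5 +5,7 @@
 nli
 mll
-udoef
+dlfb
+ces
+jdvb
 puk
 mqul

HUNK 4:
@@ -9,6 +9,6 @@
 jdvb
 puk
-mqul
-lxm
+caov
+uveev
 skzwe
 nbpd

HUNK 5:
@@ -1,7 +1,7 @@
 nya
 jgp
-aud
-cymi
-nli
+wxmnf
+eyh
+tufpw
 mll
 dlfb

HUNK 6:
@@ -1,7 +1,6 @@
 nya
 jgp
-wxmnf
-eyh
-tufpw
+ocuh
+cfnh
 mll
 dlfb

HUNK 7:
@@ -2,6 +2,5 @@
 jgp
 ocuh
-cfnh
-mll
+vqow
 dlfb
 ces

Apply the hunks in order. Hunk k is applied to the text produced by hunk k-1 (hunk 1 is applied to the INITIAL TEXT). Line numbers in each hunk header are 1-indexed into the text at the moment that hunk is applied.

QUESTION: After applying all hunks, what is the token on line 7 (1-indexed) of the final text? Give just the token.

Answer: jdvb

Derivation:
Hunk 1: at line 4 remove [yrrnh,oqv,bfco] add [mll] -> 11 lines: nya jgp aud cymi nli mll udoef qhelc lxm skzwe nbpd
Hunk 2: at line 6 remove [qhelc] add [puk,mqul] -> 12 lines: nya jgp aud cymi nli mll udoef puk mqul lxm skzwe nbpd
Hunk 3: at line 5 remove [udoef] add [dlfb,ces,jdvb] -> 14 lines: nya jgp aud cymi nli mll dlfb ces jdvb puk mqul lxm skzwe nbpd
Hunk 4: at line 9 remove [mqul,lxm] add [caov,uveev] -> 14 lines: nya jgp aud cymi nli mll dlfb ces jdvb puk caov uveev skzwe nbpd
Hunk 5: at line 1 remove [aud,cymi,nli] add [wxmnf,eyh,tufpw] -> 14 lines: nya jgp wxmnf eyh tufpw mll dlfb ces jdvb puk caov uveev skzwe nbpd
Hunk 6: at line 1 remove [wxmnf,eyh,tufpw] add [ocuh,cfnh] -> 13 lines: nya jgp ocuh cfnh mll dlfb ces jdvb puk caov uveev skzwe nbpd
Hunk 7: at line 2 remove [cfnh,mll] add [vqow] -> 12 lines: nya jgp ocuh vqow dlfb ces jdvb puk caov uveev skzwe nbpd
Final line 7: jdvb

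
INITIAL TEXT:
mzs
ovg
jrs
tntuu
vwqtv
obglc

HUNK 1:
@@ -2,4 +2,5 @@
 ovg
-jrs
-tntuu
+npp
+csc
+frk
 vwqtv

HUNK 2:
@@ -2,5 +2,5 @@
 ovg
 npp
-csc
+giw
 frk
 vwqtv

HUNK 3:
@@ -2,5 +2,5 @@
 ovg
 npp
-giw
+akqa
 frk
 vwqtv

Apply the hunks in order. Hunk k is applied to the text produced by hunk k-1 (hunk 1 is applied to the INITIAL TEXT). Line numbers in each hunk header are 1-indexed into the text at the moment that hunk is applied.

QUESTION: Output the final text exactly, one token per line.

Answer: mzs
ovg
npp
akqa
frk
vwqtv
obglc

Derivation:
Hunk 1: at line 2 remove [jrs,tntuu] add [npp,csc,frk] -> 7 lines: mzs ovg npp csc frk vwqtv obglc
Hunk 2: at line 2 remove [csc] add [giw] -> 7 lines: mzs ovg npp giw frk vwqtv obglc
Hunk 3: at line 2 remove [giw] add [akqa] -> 7 lines: mzs ovg npp akqa frk vwqtv obglc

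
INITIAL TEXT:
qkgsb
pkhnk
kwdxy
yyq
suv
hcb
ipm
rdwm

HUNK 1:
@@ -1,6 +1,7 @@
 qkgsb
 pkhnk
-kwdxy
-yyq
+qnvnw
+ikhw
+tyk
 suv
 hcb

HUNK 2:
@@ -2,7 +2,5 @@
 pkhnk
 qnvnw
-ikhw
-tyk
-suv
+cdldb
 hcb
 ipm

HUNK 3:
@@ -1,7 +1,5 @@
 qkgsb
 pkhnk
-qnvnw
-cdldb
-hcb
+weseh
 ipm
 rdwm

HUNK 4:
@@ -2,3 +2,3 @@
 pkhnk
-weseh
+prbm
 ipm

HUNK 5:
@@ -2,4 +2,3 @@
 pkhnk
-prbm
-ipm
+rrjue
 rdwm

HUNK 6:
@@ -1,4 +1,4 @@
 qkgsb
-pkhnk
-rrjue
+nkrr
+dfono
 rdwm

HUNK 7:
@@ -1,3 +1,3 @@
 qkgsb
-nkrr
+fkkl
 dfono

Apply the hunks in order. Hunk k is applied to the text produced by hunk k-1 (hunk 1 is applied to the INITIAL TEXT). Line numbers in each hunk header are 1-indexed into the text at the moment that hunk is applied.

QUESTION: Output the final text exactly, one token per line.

Answer: qkgsb
fkkl
dfono
rdwm

Derivation:
Hunk 1: at line 1 remove [kwdxy,yyq] add [qnvnw,ikhw,tyk] -> 9 lines: qkgsb pkhnk qnvnw ikhw tyk suv hcb ipm rdwm
Hunk 2: at line 2 remove [ikhw,tyk,suv] add [cdldb] -> 7 lines: qkgsb pkhnk qnvnw cdldb hcb ipm rdwm
Hunk 3: at line 1 remove [qnvnw,cdldb,hcb] add [weseh] -> 5 lines: qkgsb pkhnk weseh ipm rdwm
Hunk 4: at line 2 remove [weseh] add [prbm] -> 5 lines: qkgsb pkhnk prbm ipm rdwm
Hunk 5: at line 2 remove [prbm,ipm] add [rrjue] -> 4 lines: qkgsb pkhnk rrjue rdwm
Hunk 6: at line 1 remove [pkhnk,rrjue] add [nkrr,dfono] -> 4 lines: qkgsb nkrr dfono rdwm
Hunk 7: at line 1 remove [nkrr] add [fkkl] -> 4 lines: qkgsb fkkl dfono rdwm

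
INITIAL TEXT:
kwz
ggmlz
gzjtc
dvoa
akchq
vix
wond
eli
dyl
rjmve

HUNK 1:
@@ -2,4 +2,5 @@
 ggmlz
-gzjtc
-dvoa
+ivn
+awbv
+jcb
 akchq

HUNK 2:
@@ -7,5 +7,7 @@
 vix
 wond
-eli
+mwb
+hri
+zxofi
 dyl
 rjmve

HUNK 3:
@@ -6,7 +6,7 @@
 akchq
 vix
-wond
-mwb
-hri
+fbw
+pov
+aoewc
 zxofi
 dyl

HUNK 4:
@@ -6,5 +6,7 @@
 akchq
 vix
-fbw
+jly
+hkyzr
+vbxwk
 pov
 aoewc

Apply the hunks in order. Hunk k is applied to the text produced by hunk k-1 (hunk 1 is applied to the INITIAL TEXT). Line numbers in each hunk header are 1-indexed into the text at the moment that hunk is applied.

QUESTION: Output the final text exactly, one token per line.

Answer: kwz
ggmlz
ivn
awbv
jcb
akchq
vix
jly
hkyzr
vbxwk
pov
aoewc
zxofi
dyl
rjmve

Derivation:
Hunk 1: at line 2 remove [gzjtc,dvoa] add [ivn,awbv,jcb] -> 11 lines: kwz ggmlz ivn awbv jcb akchq vix wond eli dyl rjmve
Hunk 2: at line 7 remove [eli] add [mwb,hri,zxofi] -> 13 lines: kwz ggmlz ivn awbv jcb akchq vix wond mwb hri zxofi dyl rjmve
Hunk 3: at line 6 remove [wond,mwb,hri] add [fbw,pov,aoewc] -> 13 lines: kwz ggmlz ivn awbv jcb akchq vix fbw pov aoewc zxofi dyl rjmve
Hunk 4: at line 6 remove [fbw] add [jly,hkyzr,vbxwk] -> 15 lines: kwz ggmlz ivn awbv jcb akchq vix jly hkyzr vbxwk pov aoewc zxofi dyl rjmve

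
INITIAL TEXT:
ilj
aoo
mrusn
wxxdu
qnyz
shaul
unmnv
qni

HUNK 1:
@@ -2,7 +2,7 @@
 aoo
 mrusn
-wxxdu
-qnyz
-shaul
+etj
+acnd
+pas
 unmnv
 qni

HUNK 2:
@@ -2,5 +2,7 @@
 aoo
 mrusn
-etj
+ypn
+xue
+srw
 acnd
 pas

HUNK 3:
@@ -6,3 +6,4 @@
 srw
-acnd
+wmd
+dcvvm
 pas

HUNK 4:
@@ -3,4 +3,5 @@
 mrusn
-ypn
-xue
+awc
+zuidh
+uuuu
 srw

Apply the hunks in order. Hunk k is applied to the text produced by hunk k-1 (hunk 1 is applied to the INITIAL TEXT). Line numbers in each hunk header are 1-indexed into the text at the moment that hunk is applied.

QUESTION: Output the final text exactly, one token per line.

Answer: ilj
aoo
mrusn
awc
zuidh
uuuu
srw
wmd
dcvvm
pas
unmnv
qni

Derivation:
Hunk 1: at line 2 remove [wxxdu,qnyz,shaul] add [etj,acnd,pas] -> 8 lines: ilj aoo mrusn etj acnd pas unmnv qni
Hunk 2: at line 2 remove [etj] add [ypn,xue,srw] -> 10 lines: ilj aoo mrusn ypn xue srw acnd pas unmnv qni
Hunk 3: at line 6 remove [acnd] add [wmd,dcvvm] -> 11 lines: ilj aoo mrusn ypn xue srw wmd dcvvm pas unmnv qni
Hunk 4: at line 3 remove [ypn,xue] add [awc,zuidh,uuuu] -> 12 lines: ilj aoo mrusn awc zuidh uuuu srw wmd dcvvm pas unmnv qni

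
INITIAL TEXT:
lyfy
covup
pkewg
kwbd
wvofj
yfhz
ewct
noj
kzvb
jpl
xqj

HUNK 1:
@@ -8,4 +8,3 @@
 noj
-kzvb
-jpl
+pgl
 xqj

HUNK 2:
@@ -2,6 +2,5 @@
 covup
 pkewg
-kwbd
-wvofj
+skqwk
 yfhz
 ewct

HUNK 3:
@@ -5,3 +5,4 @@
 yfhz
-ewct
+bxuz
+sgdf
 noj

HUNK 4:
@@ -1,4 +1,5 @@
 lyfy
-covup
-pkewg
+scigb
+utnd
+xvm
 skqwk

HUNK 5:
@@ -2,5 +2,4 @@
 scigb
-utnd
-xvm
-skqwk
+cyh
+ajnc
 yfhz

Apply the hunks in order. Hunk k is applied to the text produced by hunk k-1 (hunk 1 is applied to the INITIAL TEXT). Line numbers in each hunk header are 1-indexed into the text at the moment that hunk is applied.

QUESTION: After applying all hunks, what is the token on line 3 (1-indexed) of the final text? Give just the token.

Hunk 1: at line 8 remove [kzvb,jpl] add [pgl] -> 10 lines: lyfy covup pkewg kwbd wvofj yfhz ewct noj pgl xqj
Hunk 2: at line 2 remove [kwbd,wvofj] add [skqwk] -> 9 lines: lyfy covup pkewg skqwk yfhz ewct noj pgl xqj
Hunk 3: at line 5 remove [ewct] add [bxuz,sgdf] -> 10 lines: lyfy covup pkewg skqwk yfhz bxuz sgdf noj pgl xqj
Hunk 4: at line 1 remove [covup,pkewg] add [scigb,utnd,xvm] -> 11 lines: lyfy scigb utnd xvm skqwk yfhz bxuz sgdf noj pgl xqj
Hunk 5: at line 2 remove [utnd,xvm,skqwk] add [cyh,ajnc] -> 10 lines: lyfy scigb cyh ajnc yfhz bxuz sgdf noj pgl xqj
Final line 3: cyh

Answer: cyh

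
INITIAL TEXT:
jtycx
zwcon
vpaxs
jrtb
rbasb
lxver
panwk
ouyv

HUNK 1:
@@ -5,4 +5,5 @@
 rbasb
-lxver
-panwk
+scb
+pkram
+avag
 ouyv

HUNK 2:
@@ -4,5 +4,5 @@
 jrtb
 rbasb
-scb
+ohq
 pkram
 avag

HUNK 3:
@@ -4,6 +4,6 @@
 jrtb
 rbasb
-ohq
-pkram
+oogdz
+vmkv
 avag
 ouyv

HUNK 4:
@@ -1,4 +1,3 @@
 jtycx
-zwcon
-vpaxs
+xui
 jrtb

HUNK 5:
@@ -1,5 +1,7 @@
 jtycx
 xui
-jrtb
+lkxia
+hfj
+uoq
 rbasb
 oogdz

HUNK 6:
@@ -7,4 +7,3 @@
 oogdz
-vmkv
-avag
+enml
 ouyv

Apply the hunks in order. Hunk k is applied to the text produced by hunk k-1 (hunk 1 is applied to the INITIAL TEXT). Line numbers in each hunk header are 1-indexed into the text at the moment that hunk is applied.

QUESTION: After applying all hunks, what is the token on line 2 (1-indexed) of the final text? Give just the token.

Hunk 1: at line 5 remove [lxver,panwk] add [scb,pkram,avag] -> 9 lines: jtycx zwcon vpaxs jrtb rbasb scb pkram avag ouyv
Hunk 2: at line 4 remove [scb] add [ohq] -> 9 lines: jtycx zwcon vpaxs jrtb rbasb ohq pkram avag ouyv
Hunk 3: at line 4 remove [ohq,pkram] add [oogdz,vmkv] -> 9 lines: jtycx zwcon vpaxs jrtb rbasb oogdz vmkv avag ouyv
Hunk 4: at line 1 remove [zwcon,vpaxs] add [xui] -> 8 lines: jtycx xui jrtb rbasb oogdz vmkv avag ouyv
Hunk 5: at line 1 remove [jrtb] add [lkxia,hfj,uoq] -> 10 lines: jtycx xui lkxia hfj uoq rbasb oogdz vmkv avag ouyv
Hunk 6: at line 7 remove [vmkv,avag] add [enml] -> 9 lines: jtycx xui lkxia hfj uoq rbasb oogdz enml ouyv
Final line 2: xui

Answer: xui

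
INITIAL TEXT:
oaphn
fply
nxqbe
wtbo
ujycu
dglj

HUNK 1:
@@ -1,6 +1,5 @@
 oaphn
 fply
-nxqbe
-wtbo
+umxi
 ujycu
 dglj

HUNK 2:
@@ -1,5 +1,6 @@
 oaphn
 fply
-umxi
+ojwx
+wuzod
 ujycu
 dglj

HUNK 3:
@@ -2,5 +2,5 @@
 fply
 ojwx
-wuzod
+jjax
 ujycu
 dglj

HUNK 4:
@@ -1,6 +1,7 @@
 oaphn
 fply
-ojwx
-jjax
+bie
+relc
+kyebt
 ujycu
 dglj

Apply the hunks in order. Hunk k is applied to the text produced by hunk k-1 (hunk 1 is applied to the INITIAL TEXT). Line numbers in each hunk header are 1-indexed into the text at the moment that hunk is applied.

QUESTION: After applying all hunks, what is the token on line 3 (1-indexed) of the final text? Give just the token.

Hunk 1: at line 1 remove [nxqbe,wtbo] add [umxi] -> 5 lines: oaphn fply umxi ujycu dglj
Hunk 2: at line 1 remove [umxi] add [ojwx,wuzod] -> 6 lines: oaphn fply ojwx wuzod ujycu dglj
Hunk 3: at line 2 remove [wuzod] add [jjax] -> 6 lines: oaphn fply ojwx jjax ujycu dglj
Hunk 4: at line 1 remove [ojwx,jjax] add [bie,relc,kyebt] -> 7 lines: oaphn fply bie relc kyebt ujycu dglj
Final line 3: bie

Answer: bie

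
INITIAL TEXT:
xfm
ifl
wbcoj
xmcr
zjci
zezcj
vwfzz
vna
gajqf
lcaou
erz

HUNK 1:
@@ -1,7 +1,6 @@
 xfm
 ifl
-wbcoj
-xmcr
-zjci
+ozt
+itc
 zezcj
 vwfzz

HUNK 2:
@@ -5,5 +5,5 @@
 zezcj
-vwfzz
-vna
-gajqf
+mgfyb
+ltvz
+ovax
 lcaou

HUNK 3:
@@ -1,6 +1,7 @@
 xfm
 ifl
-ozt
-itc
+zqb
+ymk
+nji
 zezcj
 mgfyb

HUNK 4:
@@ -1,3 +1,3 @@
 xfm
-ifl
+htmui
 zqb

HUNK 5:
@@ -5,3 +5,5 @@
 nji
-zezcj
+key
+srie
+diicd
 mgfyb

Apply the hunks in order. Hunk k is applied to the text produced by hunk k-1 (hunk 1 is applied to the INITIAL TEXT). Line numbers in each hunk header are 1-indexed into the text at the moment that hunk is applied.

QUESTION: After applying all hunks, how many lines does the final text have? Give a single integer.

Hunk 1: at line 1 remove [wbcoj,xmcr,zjci] add [ozt,itc] -> 10 lines: xfm ifl ozt itc zezcj vwfzz vna gajqf lcaou erz
Hunk 2: at line 5 remove [vwfzz,vna,gajqf] add [mgfyb,ltvz,ovax] -> 10 lines: xfm ifl ozt itc zezcj mgfyb ltvz ovax lcaou erz
Hunk 3: at line 1 remove [ozt,itc] add [zqb,ymk,nji] -> 11 lines: xfm ifl zqb ymk nji zezcj mgfyb ltvz ovax lcaou erz
Hunk 4: at line 1 remove [ifl] add [htmui] -> 11 lines: xfm htmui zqb ymk nji zezcj mgfyb ltvz ovax lcaou erz
Hunk 5: at line 5 remove [zezcj] add [key,srie,diicd] -> 13 lines: xfm htmui zqb ymk nji key srie diicd mgfyb ltvz ovax lcaou erz
Final line count: 13

Answer: 13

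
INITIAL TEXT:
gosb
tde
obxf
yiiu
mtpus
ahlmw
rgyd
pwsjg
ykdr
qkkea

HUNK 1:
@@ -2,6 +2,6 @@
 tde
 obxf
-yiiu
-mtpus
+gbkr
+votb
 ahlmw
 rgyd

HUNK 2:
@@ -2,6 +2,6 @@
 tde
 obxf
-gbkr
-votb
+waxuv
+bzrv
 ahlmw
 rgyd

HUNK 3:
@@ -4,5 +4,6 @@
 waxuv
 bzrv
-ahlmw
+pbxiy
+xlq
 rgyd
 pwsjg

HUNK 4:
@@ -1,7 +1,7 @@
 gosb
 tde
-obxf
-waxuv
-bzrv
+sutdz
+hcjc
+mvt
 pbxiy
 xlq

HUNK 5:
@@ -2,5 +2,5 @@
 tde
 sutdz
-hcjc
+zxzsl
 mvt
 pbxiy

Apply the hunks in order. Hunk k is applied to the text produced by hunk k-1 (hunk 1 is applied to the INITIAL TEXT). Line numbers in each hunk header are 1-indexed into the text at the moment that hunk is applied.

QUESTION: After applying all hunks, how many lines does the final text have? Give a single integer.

Hunk 1: at line 2 remove [yiiu,mtpus] add [gbkr,votb] -> 10 lines: gosb tde obxf gbkr votb ahlmw rgyd pwsjg ykdr qkkea
Hunk 2: at line 2 remove [gbkr,votb] add [waxuv,bzrv] -> 10 lines: gosb tde obxf waxuv bzrv ahlmw rgyd pwsjg ykdr qkkea
Hunk 3: at line 4 remove [ahlmw] add [pbxiy,xlq] -> 11 lines: gosb tde obxf waxuv bzrv pbxiy xlq rgyd pwsjg ykdr qkkea
Hunk 4: at line 1 remove [obxf,waxuv,bzrv] add [sutdz,hcjc,mvt] -> 11 lines: gosb tde sutdz hcjc mvt pbxiy xlq rgyd pwsjg ykdr qkkea
Hunk 5: at line 2 remove [hcjc] add [zxzsl] -> 11 lines: gosb tde sutdz zxzsl mvt pbxiy xlq rgyd pwsjg ykdr qkkea
Final line count: 11

Answer: 11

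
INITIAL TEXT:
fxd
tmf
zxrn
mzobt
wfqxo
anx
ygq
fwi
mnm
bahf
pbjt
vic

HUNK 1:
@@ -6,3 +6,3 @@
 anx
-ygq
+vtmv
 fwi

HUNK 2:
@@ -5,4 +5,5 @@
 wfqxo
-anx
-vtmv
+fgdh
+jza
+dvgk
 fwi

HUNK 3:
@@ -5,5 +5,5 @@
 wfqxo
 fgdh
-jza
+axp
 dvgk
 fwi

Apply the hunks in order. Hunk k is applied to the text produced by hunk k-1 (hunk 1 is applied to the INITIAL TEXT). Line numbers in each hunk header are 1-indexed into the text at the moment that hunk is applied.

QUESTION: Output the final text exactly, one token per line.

Answer: fxd
tmf
zxrn
mzobt
wfqxo
fgdh
axp
dvgk
fwi
mnm
bahf
pbjt
vic

Derivation:
Hunk 1: at line 6 remove [ygq] add [vtmv] -> 12 lines: fxd tmf zxrn mzobt wfqxo anx vtmv fwi mnm bahf pbjt vic
Hunk 2: at line 5 remove [anx,vtmv] add [fgdh,jza,dvgk] -> 13 lines: fxd tmf zxrn mzobt wfqxo fgdh jza dvgk fwi mnm bahf pbjt vic
Hunk 3: at line 5 remove [jza] add [axp] -> 13 lines: fxd tmf zxrn mzobt wfqxo fgdh axp dvgk fwi mnm bahf pbjt vic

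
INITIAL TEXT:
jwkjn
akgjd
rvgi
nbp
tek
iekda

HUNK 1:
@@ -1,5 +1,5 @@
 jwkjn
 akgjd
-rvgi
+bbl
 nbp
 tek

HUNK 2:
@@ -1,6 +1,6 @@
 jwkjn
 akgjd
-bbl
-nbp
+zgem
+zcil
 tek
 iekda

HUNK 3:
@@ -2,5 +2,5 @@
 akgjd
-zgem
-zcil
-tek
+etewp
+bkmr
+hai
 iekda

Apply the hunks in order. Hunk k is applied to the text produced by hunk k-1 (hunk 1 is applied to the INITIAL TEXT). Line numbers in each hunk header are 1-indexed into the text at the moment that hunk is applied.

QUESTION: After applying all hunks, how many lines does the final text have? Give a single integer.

Answer: 6

Derivation:
Hunk 1: at line 1 remove [rvgi] add [bbl] -> 6 lines: jwkjn akgjd bbl nbp tek iekda
Hunk 2: at line 1 remove [bbl,nbp] add [zgem,zcil] -> 6 lines: jwkjn akgjd zgem zcil tek iekda
Hunk 3: at line 2 remove [zgem,zcil,tek] add [etewp,bkmr,hai] -> 6 lines: jwkjn akgjd etewp bkmr hai iekda
Final line count: 6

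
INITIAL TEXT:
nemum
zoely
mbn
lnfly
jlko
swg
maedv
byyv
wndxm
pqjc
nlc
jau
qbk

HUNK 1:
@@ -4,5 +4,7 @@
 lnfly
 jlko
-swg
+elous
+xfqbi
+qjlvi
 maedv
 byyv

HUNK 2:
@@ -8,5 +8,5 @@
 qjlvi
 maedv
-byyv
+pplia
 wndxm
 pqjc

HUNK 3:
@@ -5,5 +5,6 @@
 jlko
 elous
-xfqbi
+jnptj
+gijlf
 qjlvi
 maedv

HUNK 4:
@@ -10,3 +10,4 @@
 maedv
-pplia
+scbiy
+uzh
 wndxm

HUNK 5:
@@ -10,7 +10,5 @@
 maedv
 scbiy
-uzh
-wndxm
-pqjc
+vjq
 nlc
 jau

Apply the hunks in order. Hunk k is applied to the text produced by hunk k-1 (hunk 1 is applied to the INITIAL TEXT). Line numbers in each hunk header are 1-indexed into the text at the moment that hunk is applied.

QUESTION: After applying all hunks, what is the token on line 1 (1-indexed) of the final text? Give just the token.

Answer: nemum

Derivation:
Hunk 1: at line 4 remove [swg] add [elous,xfqbi,qjlvi] -> 15 lines: nemum zoely mbn lnfly jlko elous xfqbi qjlvi maedv byyv wndxm pqjc nlc jau qbk
Hunk 2: at line 8 remove [byyv] add [pplia] -> 15 lines: nemum zoely mbn lnfly jlko elous xfqbi qjlvi maedv pplia wndxm pqjc nlc jau qbk
Hunk 3: at line 5 remove [xfqbi] add [jnptj,gijlf] -> 16 lines: nemum zoely mbn lnfly jlko elous jnptj gijlf qjlvi maedv pplia wndxm pqjc nlc jau qbk
Hunk 4: at line 10 remove [pplia] add [scbiy,uzh] -> 17 lines: nemum zoely mbn lnfly jlko elous jnptj gijlf qjlvi maedv scbiy uzh wndxm pqjc nlc jau qbk
Hunk 5: at line 10 remove [uzh,wndxm,pqjc] add [vjq] -> 15 lines: nemum zoely mbn lnfly jlko elous jnptj gijlf qjlvi maedv scbiy vjq nlc jau qbk
Final line 1: nemum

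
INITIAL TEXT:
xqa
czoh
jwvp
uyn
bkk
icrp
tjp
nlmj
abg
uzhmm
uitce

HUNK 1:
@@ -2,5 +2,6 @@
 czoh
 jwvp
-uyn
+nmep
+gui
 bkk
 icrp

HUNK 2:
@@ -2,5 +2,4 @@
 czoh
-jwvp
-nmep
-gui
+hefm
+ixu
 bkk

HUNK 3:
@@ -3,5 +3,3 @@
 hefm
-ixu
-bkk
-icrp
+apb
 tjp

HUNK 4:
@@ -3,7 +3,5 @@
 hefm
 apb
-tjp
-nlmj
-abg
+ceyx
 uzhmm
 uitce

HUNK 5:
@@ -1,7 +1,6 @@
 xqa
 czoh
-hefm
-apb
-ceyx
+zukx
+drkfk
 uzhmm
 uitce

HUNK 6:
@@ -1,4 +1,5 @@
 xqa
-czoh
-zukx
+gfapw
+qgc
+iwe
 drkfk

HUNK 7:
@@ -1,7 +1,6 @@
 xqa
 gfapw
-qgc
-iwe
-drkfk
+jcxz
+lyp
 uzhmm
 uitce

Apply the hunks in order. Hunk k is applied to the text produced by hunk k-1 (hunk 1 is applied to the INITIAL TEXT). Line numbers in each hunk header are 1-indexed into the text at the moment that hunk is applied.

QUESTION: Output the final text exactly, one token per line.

Answer: xqa
gfapw
jcxz
lyp
uzhmm
uitce

Derivation:
Hunk 1: at line 2 remove [uyn] add [nmep,gui] -> 12 lines: xqa czoh jwvp nmep gui bkk icrp tjp nlmj abg uzhmm uitce
Hunk 2: at line 2 remove [jwvp,nmep,gui] add [hefm,ixu] -> 11 lines: xqa czoh hefm ixu bkk icrp tjp nlmj abg uzhmm uitce
Hunk 3: at line 3 remove [ixu,bkk,icrp] add [apb] -> 9 lines: xqa czoh hefm apb tjp nlmj abg uzhmm uitce
Hunk 4: at line 3 remove [tjp,nlmj,abg] add [ceyx] -> 7 lines: xqa czoh hefm apb ceyx uzhmm uitce
Hunk 5: at line 1 remove [hefm,apb,ceyx] add [zukx,drkfk] -> 6 lines: xqa czoh zukx drkfk uzhmm uitce
Hunk 6: at line 1 remove [czoh,zukx] add [gfapw,qgc,iwe] -> 7 lines: xqa gfapw qgc iwe drkfk uzhmm uitce
Hunk 7: at line 1 remove [qgc,iwe,drkfk] add [jcxz,lyp] -> 6 lines: xqa gfapw jcxz lyp uzhmm uitce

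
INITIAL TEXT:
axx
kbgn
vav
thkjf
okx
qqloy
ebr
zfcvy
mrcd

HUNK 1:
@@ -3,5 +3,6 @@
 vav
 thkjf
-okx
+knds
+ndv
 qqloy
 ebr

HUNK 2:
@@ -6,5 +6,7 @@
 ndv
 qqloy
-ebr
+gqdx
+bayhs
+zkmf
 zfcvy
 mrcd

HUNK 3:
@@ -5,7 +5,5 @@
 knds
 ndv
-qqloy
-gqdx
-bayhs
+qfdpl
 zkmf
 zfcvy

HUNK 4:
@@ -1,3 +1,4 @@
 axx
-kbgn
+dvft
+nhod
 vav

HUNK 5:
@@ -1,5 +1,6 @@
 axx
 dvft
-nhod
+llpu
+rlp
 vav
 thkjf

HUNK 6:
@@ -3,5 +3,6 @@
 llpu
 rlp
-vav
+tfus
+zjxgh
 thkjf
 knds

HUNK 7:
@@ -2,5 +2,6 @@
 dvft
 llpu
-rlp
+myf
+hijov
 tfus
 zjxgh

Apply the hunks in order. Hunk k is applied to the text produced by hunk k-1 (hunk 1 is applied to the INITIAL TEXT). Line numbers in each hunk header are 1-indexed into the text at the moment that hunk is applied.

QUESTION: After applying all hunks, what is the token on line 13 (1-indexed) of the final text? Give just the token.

Hunk 1: at line 3 remove [okx] add [knds,ndv] -> 10 lines: axx kbgn vav thkjf knds ndv qqloy ebr zfcvy mrcd
Hunk 2: at line 6 remove [ebr] add [gqdx,bayhs,zkmf] -> 12 lines: axx kbgn vav thkjf knds ndv qqloy gqdx bayhs zkmf zfcvy mrcd
Hunk 3: at line 5 remove [qqloy,gqdx,bayhs] add [qfdpl] -> 10 lines: axx kbgn vav thkjf knds ndv qfdpl zkmf zfcvy mrcd
Hunk 4: at line 1 remove [kbgn] add [dvft,nhod] -> 11 lines: axx dvft nhod vav thkjf knds ndv qfdpl zkmf zfcvy mrcd
Hunk 5: at line 1 remove [nhod] add [llpu,rlp] -> 12 lines: axx dvft llpu rlp vav thkjf knds ndv qfdpl zkmf zfcvy mrcd
Hunk 6: at line 3 remove [vav] add [tfus,zjxgh] -> 13 lines: axx dvft llpu rlp tfus zjxgh thkjf knds ndv qfdpl zkmf zfcvy mrcd
Hunk 7: at line 2 remove [rlp] add [myf,hijov] -> 14 lines: axx dvft llpu myf hijov tfus zjxgh thkjf knds ndv qfdpl zkmf zfcvy mrcd
Final line 13: zfcvy

Answer: zfcvy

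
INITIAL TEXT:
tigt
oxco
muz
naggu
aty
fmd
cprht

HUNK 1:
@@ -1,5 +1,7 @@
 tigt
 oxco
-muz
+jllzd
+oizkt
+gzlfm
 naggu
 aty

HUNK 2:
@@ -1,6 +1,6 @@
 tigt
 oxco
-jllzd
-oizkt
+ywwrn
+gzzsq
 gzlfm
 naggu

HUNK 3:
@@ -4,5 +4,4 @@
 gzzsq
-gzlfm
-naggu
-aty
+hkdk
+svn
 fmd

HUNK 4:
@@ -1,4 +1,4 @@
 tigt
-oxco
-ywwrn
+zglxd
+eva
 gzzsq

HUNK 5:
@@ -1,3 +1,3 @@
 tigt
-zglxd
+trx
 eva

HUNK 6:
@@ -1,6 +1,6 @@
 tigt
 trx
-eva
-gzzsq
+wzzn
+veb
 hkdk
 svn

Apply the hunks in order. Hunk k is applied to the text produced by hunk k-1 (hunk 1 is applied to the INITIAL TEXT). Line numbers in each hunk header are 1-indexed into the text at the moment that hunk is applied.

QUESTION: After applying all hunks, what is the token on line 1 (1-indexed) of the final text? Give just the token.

Hunk 1: at line 1 remove [muz] add [jllzd,oizkt,gzlfm] -> 9 lines: tigt oxco jllzd oizkt gzlfm naggu aty fmd cprht
Hunk 2: at line 1 remove [jllzd,oizkt] add [ywwrn,gzzsq] -> 9 lines: tigt oxco ywwrn gzzsq gzlfm naggu aty fmd cprht
Hunk 3: at line 4 remove [gzlfm,naggu,aty] add [hkdk,svn] -> 8 lines: tigt oxco ywwrn gzzsq hkdk svn fmd cprht
Hunk 4: at line 1 remove [oxco,ywwrn] add [zglxd,eva] -> 8 lines: tigt zglxd eva gzzsq hkdk svn fmd cprht
Hunk 5: at line 1 remove [zglxd] add [trx] -> 8 lines: tigt trx eva gzzsq hkdk svn fmd cprht
Hunk 6: at line 1 remove [eva,gzzsq] add [wzzn,veb] -> 8 lines: tigt trx wzzn veb hkdk svn fmd cprht
Final line 1: tigt

Answer: tigt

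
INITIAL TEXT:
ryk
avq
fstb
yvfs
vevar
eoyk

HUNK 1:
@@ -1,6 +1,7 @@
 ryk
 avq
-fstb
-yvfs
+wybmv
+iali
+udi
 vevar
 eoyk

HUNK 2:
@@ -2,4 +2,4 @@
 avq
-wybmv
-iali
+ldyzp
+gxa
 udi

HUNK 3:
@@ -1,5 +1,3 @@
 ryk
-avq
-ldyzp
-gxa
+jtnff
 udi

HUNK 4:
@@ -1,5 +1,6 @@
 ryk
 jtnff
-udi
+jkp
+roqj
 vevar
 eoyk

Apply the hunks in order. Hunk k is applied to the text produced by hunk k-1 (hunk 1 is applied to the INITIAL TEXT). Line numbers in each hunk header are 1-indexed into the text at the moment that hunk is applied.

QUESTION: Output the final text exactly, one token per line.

Hunk 1: at line 1 remove [fstb,yvfs] add [wybmv,iali,udi] -> 7 lines: ryk avq wybmv iali udi vevar eoyk
Hunk 2: at line 2 remove [wybmv,iali] add [ldyzp,gxa] -> 7 lines: ryk avq ldyzp gxa udi vevar eoyk
Hunk 3: at line 1 remove [avq,ldyzp,gxa] add [jtnff] -> 5 lines: ryk jtnff udi vevar eoyk
Hunk 4: at line 1 remove [udi] add [jkp,roqj] -> 6 lines: ryk jtnff jkp roqj vevar eoyk

Answer: ryk
jtnff
jkp
roqj
vevar
eoyk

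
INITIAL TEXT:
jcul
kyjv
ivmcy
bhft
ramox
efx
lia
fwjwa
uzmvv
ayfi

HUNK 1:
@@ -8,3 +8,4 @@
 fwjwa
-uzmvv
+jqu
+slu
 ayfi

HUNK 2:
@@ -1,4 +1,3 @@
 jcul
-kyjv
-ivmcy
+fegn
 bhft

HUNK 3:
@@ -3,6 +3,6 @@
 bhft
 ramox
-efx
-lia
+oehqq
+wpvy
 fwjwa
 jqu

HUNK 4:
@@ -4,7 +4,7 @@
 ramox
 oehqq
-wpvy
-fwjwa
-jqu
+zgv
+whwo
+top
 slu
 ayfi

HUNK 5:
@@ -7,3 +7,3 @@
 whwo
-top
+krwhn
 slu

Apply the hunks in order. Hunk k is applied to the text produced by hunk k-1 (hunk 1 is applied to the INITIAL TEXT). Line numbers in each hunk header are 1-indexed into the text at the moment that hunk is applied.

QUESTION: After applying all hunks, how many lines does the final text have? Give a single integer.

Answer: 10

Derivation:
Hunk 1: at line 8 remove [uzmvv] add [jqu,slu] -> 11 lines: jcul kyjv ivmcy bhft ramox efx lia fwjwa jqu slu ayfi
Hunk 2: at line 1 remove [kyjv,ivmcy] add [fegn] -> 10 lines: jcul fegn bhft ramox efx lia fwjwa jqu slu ayfi
Hunk 3: at line 3 remove [efx,lia] add [oehqq,wpvy] -> 10 lines: jcul fegn bhft ramox oehqq wpvy fwjwa jqu slu ayfi
Hunk 4: at line 4 remove [wpvy,fwjwa,jqu] add [zgv,whwo,top] -> 10 lines: jcul fegn bhft ramox oehqq zgv whwo top slu ayfi
Hunk 5: at line 7 remove [top] add [krwhn] -> 10 lines: jcul fegn bhft ramox oehqq zgv whwo krwhn slu ayfi
Final line count: 10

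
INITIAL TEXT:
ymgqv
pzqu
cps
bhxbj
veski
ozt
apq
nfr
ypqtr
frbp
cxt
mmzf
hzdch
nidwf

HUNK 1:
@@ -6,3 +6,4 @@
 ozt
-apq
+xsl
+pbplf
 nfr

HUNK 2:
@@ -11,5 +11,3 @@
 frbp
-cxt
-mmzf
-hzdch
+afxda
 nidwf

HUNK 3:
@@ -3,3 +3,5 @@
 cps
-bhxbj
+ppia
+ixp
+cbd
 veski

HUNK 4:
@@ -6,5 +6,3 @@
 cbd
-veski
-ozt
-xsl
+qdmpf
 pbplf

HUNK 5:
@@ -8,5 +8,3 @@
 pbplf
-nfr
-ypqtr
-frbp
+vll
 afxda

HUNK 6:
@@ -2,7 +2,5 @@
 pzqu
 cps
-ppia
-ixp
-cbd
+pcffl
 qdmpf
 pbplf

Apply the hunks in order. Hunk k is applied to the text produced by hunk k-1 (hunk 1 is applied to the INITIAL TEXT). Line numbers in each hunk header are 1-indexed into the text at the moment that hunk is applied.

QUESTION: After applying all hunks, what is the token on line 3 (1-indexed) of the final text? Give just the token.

Hunk 1: at line 6 remove [apq] add [xsl,pbplf] -> 15 lines: ymgqv pzqu cps bhxbj veski ozt xsl pbplf nfr ypqtr frbp cxt mmzf hzdch nidwf
Hunk 2: at line 11 remove [cxt,mmzf,hzdch] add [afxda] -> 13 lines: ymgqv pzqu cps bhxbj veski ozt xsl pbplf nfr ypqtr frbp afxda nidwf
Hunk 3: at line 3 remove [bhxbj] add [ppia,ixp,cbd] -> 15 lines: ymgqv pzqu cps ppia ixp cbd veski ozt xsl pbplf nfr ypqtr frbp afxda nidwf
Hunk 4: at line 6 remove [veski,ozt,xsl] add [qdmpf] -> 13 lines: ymgqv pzqu cps ppia ixp cbd qdmpf pbplf nfr ypqtr frbp afxda nidwf
Hunk 5: at line 8 remove [nfr,ypqtr,frbp] add [vll] -> 11 lines: ymgqv pzqu cps ppia ixp cbd qdmpf pbplf vll afxda nidwf
Hunk 6: at line 2 remove [ppia,ixp,cbd] add [pcffl] -> 9 lines: ymgqv pzqu cps pcffl qdmpf pbplf vll afxda nidwf
Final line 3: cps

Answer: cps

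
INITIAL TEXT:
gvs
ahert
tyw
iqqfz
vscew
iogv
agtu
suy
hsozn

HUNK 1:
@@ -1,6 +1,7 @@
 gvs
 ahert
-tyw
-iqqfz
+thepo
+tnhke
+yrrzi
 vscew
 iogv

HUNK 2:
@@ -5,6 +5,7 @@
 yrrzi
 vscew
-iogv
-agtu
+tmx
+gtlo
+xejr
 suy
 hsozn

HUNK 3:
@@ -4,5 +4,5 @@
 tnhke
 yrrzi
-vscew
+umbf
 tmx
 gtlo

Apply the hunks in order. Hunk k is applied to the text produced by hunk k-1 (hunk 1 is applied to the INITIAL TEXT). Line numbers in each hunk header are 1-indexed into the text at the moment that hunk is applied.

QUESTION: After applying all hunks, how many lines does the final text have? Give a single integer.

Hunk 1: at line 1 remove [tyw,iqqfz] add [thepo,tnhke,yrrzi] -> 10 lines: gvs ahert thepo tnhke yrrzi vscew iogv agtu suy hsozn
Hunk 2: at line 5 remove [iogv,agtu] add [tmx,gtlo,xejr] -> 11 lines: gvs ahert thepo tnhke yrrzi vscew tmx gtlo xejr suy hsozn
Hunk 3: at line 4 remove [vscew] add [umbf] -> 11 lines: gvs ahert thepo tnhke yrrzi umbf tmx gtlo xejr suy hsozn
Final line count: 11

Answer: 11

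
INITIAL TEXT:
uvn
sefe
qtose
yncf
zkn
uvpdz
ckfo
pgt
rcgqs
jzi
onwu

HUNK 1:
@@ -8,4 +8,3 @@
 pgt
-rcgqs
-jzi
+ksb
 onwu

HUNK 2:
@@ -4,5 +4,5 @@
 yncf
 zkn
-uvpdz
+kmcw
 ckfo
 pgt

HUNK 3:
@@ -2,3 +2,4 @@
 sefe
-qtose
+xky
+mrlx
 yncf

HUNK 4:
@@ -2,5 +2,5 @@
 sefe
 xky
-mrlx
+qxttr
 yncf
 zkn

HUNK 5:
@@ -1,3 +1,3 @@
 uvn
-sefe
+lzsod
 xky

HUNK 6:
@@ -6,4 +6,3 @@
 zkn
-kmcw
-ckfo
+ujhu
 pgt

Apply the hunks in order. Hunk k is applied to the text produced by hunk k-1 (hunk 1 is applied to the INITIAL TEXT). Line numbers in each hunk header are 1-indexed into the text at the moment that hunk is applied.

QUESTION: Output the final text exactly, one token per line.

Hunk 1: at line 8 remove [rcgqs,jzi] add [ksb] -> 10 lines: uvn sefe qtose yncf zkn uvpdz ckfo pgt ksb onwu
Hunk 2: at line 4 remove [uvpdz] add [kmcw] -> 10 lines: uvn sefe qtose yncf zkn kmcw ckfo pgt ksb onwu
Hunk 3: at line 2 remove [qtose] add [xky,mrlx] -> 11 lines: uvn sefe xky mrlx yncf zkn kmcw ckfo pgt ksb onwu
Hunk 4: at line 2 remove [mrlx] add [qxttr] -> 11 lines: uvn sefe xky qxttr yncf zkn kmcw ckfo pgt ksb onwu
Hunk 5: at line 1 remove [sefe] add [lzsod] -> 11 lines: uvn lzsod xky qxttr yncf zkn kmcw ckfo pgt ksb onwu
Hunk 6: at line 6 remove [kmcw,ckfo] add [ujhu] -> 10 lines: uvn lzsod xky qxttr yncf zkn ujhu pgt ksb onwu

Answer: uvn
lzsod
xky
qxttr
yncf
zkn
ujhu
pgt
ksb
onwu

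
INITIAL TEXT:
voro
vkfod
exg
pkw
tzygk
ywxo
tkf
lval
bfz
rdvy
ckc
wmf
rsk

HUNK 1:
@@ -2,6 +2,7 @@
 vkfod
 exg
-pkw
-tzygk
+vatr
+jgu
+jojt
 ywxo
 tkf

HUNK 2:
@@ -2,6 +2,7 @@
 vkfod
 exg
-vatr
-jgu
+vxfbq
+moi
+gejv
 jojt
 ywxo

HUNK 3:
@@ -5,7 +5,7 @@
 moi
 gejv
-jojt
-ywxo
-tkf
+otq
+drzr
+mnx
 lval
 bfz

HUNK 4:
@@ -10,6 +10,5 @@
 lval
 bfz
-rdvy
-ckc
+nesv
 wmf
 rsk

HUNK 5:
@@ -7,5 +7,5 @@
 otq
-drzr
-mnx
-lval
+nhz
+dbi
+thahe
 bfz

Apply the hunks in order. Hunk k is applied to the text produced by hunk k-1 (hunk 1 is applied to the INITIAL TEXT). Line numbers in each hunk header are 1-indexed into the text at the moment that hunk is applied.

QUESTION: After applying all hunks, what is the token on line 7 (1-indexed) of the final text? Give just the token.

Answer: otq

Derivation:
Hunk 1: at line 2 remove [pkw,tzygk] add [vatr,jgu,jojt] -> 14 lines: voro vkfod exg vatr jgu jojt ywxo tkf lval bfz rdvy ckc wmf rsk
Hunk 2: at line 2 remove [vatr,jgu] add [vxfbq,moi,gejv] -> 15 lines: voro vkfod exg vxfbq moi gejv jojt ywxo tkf lval bfz rdvy ckc wmf rsk
Hunk 3: at line 5 remove [jojt,ywxo,tkf] add [otq,drzr,mnx] -> 15 lines: voro vkfod exg vxfbq moi gejv otq drzr mnx lval bfz rdvy ckc wmf rsk
Hunk 4: at line 10 remove [rdvy,ckc] add [nesv] -> 14 lines: voro vkfod exg vxfbq moi gejv otq drzr mnx lval bfz nesv wmf rsk
Hunk 5: at line 7 remove [drzr,mnx,lval] add [nhz,dbi,thahe] -> 14 lines: voro vkfod exg vxfbq moi gejv otq nhz dbi thahe bfz nesv wmf rsk
Final line 7: otq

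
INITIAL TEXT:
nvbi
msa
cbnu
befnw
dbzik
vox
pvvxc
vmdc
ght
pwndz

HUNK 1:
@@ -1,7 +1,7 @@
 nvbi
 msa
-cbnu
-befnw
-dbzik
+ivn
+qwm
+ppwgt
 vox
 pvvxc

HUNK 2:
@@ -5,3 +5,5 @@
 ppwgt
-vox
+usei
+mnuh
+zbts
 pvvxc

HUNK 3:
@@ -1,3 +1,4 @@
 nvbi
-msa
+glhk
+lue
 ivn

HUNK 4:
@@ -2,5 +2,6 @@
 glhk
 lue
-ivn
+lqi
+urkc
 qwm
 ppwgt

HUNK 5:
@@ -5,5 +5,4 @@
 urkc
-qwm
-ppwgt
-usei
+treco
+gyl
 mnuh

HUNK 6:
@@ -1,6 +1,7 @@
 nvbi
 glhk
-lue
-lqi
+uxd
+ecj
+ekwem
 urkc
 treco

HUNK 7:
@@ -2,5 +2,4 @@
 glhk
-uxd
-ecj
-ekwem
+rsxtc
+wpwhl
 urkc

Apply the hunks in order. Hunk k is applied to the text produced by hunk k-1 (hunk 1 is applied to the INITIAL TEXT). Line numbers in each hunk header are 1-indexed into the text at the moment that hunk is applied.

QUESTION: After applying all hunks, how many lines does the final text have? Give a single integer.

Hunk 1: at line 1 remove [cbnu,befnw,dbzik] add [ivn,qwm,ppwgt] -> 10 lines: nvbi msa ivn qwm ppwgt vox pvvxc vmdc ght pwndz
Hunk 2: at line 5 remove [vox] add [usei,mnuh,zbts] -> 12 lines: nvbi msa ivn qwm ppwgt usei mnuh zbts pvvxc vmdc ght pwndz
Hunk 3: at line 1 remove [msa] add [glhk,lue] -> 13 lines: nvbi glhk lue ivn qwm ppwgt usei mnuh zbts pvvxc vmdc ght pwndz
Hunk 4: at line 2 remove [ivn] add [lqi,urkc] -> 14 lines: nvbi glhk lue lqi urkc qwm ppwgt usei mnuh zbts pvvxc vmdc ght pwndz
Hunk 5: at line 5 remove [qwm,ppwgt,usei] add [treco,gyl] -> 13 lines: nvbi glhk lue lqi urkc treco gyl mnuh zbts pvvxc vmdc ght pwndz
Hunk 6: at line 1 remove [lue,lqi] add [uxd,ecj,ekwem] -> 14 lines: nvbi glhk uxd ecj ekwem urkc treco gyl mnuh zbts pvvxc vmdc ght pwndz
Hunk 7: at line 2 remove [uxd,ecj,ekwem] add [rsxtc,wpwhl] -> 13 lines: nvbi glhk rsxtc wpwhl urkc treco gyl mnuh zbts pvvxc vmdc ght pwndz
Final line count: 13

Answer: 13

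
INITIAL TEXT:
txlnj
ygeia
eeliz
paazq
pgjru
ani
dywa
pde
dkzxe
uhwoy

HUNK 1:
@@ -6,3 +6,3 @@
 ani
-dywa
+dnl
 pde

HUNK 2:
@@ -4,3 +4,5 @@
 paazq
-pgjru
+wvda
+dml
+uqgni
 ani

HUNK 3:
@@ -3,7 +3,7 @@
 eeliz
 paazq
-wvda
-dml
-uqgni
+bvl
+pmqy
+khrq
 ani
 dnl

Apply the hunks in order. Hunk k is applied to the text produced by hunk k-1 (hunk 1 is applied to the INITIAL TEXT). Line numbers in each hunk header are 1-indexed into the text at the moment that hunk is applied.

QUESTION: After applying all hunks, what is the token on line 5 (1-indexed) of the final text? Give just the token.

Answer: bvl

Derivation:
Hunk 1: at line 6 remove [dywa] add [dnl] -> 10 lines: txlnj ygeia eeliz paazq pgjru ani dnl pde dkzxe uhwoy
Hunk 2: at line 4 remove [pgjru] add [wvda,dml,uqgni] -> 12 lines: txlnj ygeia eeliz paazq wvda dml uqgni ani dnl pde dkzxe uhwoy
Hunk 3: at line 3 remove [wvda,dml,uqgni] add [bvl,pmqy,khrq] -> 12 lines: txlnj ygeia eeliz paazq bvl pmqy khrq ani dnl pde dkzxe uhwoy
Final line 5: bvl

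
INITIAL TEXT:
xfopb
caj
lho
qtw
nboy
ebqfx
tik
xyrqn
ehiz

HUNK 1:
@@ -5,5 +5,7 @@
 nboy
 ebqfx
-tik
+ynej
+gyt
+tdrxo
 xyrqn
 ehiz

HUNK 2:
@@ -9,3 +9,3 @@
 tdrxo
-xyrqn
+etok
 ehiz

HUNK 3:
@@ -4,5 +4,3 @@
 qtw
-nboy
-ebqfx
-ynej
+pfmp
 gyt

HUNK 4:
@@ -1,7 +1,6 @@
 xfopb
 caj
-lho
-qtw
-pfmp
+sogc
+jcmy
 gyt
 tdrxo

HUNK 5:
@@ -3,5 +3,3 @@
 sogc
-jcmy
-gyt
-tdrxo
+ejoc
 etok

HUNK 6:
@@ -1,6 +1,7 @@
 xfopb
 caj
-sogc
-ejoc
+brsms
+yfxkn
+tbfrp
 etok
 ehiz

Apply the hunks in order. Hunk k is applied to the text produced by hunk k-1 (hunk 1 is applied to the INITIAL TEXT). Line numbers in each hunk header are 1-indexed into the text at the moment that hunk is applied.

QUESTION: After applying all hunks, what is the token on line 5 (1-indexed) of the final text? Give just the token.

Answer: tbfrp

Derivation:
Hunk 1: at line 5 remove [tik] add [ynej,gyt,tdrxo] -> 11 lines: xfopb caj lho qtw nboy ebqfx ynej gyt tdrxo xyrqn ehiz
Hunk 2: at line 9 remove [xyrqn] add [etok] -> 11 lines: xfopb caj lho qtw nboy ebqfx ynej gyt tdrxo etok ehiz
Hunk 3: at line 4 remove [nboy,ebqfx,ynej] add [pfmp] -> 9 lines: xfopb caj lho qtw pfmp gyt tdrxo etok ehiz
Hunk 4: at line 1 remove [lho,qtw,pfmp] add [sogc,jcmy] -> 8 lines: xfopb caj sogc jcmy gyt tdrxo etok ehiz
Hunk 5: at line 3 remove [jcmy,gyt,tdrxo] add [ejoc] -> 6 lines: xfopb caj sogc ejoc etok ehiz
Hunk 6: at line 1 remove [sogc,ejoc] add [brsms,yfxkn,tbfrp] -> 7 lines: xfopb caj brsms yfxkn tbfrp etok ehiz
Final line 5: tbfrp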